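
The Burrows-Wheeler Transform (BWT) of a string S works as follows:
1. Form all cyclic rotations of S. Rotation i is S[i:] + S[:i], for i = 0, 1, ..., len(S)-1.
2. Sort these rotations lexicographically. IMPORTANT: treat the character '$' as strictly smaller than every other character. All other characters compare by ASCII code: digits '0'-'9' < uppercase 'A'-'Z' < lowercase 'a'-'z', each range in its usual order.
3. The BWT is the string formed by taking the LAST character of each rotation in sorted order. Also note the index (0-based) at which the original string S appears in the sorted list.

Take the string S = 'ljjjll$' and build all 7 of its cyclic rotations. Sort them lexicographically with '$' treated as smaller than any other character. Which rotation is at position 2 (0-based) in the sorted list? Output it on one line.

Answer: jjll$lj

Derivation:
All 7 rotations (rotation i = S[i:]+S[:i]):
  rot[0] = ljjjll$
  rot[1] = jjjll$l
  rot[2] = jjll$lj
  rot[3] = jll$ljj
  rot[4] = ll$ljjj
  rot[5] = l$ljjjl
  rot[6] = $ljjjll
Sorted (with $ < everything):
  sorted[0] = $ljjjll
  sorted[1] = jjjll$l
  sorted[2] = jjll$lj
  sorted[3] = jll$ljj
  sorted[4] = l$ljjjl
  sorted[5] = ljjjll$
  sorted[6] = ll$ljjj
sorted[2] = jjll$lj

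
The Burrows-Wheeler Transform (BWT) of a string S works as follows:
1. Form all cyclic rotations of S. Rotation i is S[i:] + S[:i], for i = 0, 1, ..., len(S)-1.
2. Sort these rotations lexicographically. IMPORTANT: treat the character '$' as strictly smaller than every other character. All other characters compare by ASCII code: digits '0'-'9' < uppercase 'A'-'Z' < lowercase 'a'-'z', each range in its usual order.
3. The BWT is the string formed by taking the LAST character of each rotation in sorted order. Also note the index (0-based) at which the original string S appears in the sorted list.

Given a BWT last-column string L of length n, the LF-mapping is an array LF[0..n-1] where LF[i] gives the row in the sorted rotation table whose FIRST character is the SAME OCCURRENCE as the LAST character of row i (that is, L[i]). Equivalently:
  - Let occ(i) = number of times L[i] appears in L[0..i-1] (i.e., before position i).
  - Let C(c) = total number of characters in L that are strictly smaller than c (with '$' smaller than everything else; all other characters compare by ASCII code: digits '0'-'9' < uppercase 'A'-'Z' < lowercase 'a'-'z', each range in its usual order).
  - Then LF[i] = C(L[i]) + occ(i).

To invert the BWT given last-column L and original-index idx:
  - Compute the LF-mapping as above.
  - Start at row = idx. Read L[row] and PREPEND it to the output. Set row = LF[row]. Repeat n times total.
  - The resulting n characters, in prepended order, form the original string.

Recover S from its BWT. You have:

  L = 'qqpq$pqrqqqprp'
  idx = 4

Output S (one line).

Answer: prrqpqqqqqppq$

Derivation:
LF mapping: 5 6 1 7 0 2 8 12 9 10 11 3 13 4
Walk LF starting at row 4, prepending L[row]:
  step 1: row=4, L[4]='$', prepend. Next row=LF[4]=0
  step 2: row=0, L[0]='q', prepend. Next row=LF[0]=5
  step 3: row=5, L[5]='p', prepend. Next row=LF[5]=2
  step 4: row=2, L[2]='p', prepend. Next row=LF[2]=1
  step 5: row=1, L[1]='q', prepend. Next row=LF[1]=6
  step 6: row=6, L[6]='q', prepend. Next row=LF[6]=8
  step 7: row=8, L[8]='q', prepend. Next row=LF[8]=9
  step 8: row=9, L[9]='q', prepend. Next row=LF[9]=10
  step 9: row=10, L[10]='q', prepend. Next row=LF[10]=11
  step 10: row=11, L[11]='p', prepend. Next row=LF[11]=3
  step 11: row=3, L[3]='q', prepend. Next row=LF[3]=7
  step 12: row=7, L[7]='r', prepend. Next row=LF[7]=12
  step 13: row=12, L[12]='r', prepend. Next row=LF[12]=13
  step 14: row=13, L[13]='p', prepend. Next row=LF[13]=4
Reversed output: prrqpqqqqqppq$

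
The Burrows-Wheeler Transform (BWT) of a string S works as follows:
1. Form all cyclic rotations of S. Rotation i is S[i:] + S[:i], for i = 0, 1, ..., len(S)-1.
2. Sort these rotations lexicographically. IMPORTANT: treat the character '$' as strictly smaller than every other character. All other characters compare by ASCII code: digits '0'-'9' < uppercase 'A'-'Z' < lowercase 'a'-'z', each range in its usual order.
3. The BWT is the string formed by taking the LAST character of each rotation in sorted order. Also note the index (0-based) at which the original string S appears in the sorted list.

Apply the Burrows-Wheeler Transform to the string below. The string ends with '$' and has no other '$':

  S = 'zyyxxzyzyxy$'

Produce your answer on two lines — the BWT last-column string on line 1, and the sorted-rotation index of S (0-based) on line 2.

Answer: yyyxxyzzzy$x
10

Derivation:
All 12 rotations (rotation i = S[i:]+S[:i]):
  rot[0] = zyyxxzyzyxy$
  rot[1] = yyxxzyzyxy$z
  rot[2] = yxxzyzyxy$zy
  rot[3] = xxzyzyxy$zyy
  rot[4] = xzyzyxy$zyyx
  rot[5] = zyzyxy$zyyxx
  rot[6] = yzyxy$zyyxxz
  rot[7] = zyxy$zyyxxzy
  rot[8] = yxy$zyyxxzyz
  rot[9] = xy$zyyxxzyzy
  rot[10] = y$zyyxxzyzyx
  rot[11] = $zyyxxzyzyxy
Sorted (with $ < everything):
  sorted[0] = $zyyxxzyzyxy  (last char: 'y')
  sorted[1] = xxzyzyxy$zyy  (last char: 'y')
  sorted[2] = xy$zyyxxzyzy  (last char: 'y')
  sorted[3] = xzyzyxy$zyyx  (last char: 'x')
  sorted[4] = y$zyyxxzyzyx  (last char: 'x')
  sorted[5] = yxxzyzyxy$zy  (last char: 'y')
  sorted[6] = yxy$zyyxxzyz  (last char: 'z')
  sorted[7] = yyxxzyzyxy$z  (last char: 'z')
  sorted[8] = yzyxy$zyyxxz  (last char: 'z')
  sorted[9] = zyxy$zyyxxzy  (last char: 'y')
  sorted[10] = zyyxxzyzyxy$  (last char: '$')
  sorted[11] = zyzyxy$zyyxx  (last char: 'x')
Last column: yyyxxyzzzy$x
Original string S is at sorted index 10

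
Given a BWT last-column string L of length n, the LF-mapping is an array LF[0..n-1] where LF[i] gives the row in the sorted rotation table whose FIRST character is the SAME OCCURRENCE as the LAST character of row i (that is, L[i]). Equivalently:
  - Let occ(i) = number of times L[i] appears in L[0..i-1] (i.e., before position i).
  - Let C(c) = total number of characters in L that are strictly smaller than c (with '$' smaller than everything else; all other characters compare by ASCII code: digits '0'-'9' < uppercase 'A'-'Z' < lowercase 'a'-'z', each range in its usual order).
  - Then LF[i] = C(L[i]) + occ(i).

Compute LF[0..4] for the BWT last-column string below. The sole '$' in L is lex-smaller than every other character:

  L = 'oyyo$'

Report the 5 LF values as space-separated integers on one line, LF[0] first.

Answer: 1 3 4 2 0

Derivation:
Char counts: '$':1, 'o':2, 'y':2
C (first-col start): C('$')=0, C('o')=1, C('y')=3
L[0]='o': occ=0, LF[0]=C('o')+0=1+0=1
L[1]='y': occ=0, LF[1]=C('y')+0=3+0=3
L[2]='y': occ=1, LF[2]=C('y')+1=3+1=4
L[3]='o': occ=1, LF[3]=C('o')+1=1+1=2
L[4]='$': occ=0, LF[4]=C('$')+0=0+0=0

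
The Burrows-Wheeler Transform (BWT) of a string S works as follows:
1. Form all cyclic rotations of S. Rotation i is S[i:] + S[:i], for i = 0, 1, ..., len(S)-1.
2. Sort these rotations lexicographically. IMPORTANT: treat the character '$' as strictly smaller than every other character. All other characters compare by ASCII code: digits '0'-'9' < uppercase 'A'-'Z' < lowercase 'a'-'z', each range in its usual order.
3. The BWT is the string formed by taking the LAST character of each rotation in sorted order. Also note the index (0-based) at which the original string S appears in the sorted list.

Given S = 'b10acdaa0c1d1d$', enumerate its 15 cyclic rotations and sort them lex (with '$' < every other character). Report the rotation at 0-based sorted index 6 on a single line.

Answer: a0c1d1d$b10acda

Derivation:
All 15 rotations (rotation i = S[i:]+S[:i]):
  rot[0] = b10acdaa0c1d1d$
  rot[1] = 10acdaa0c1d1d$b
  rot[2] = 0acdaa0c1d1d$b1
  rot[3] = acdaa0c1d1d$b10
  rot[4] = cdaa0c1d1d$b10a
  rot[5] = daa0c1d1d$b10ac
  rot[6] = aa0c1d1d$b10acd
  rot[7] = a0c1d1d$b10acda
  rot[8] = 0c1d1d$b10acdaa
  rot[9] = c1d1d$b10acdaa0
  rot[10] = 1d1d$b10acdaa0c
  rot[11] = d1d$b10acdaa0c1
  rot[12] = 1d$b10acdaa0c1d
  rot[13] = d$b10acdaa0c1d1
  rot[14] = $b10acdaa0c1d1d
Sorted (with $ < everything):
  sorted[0] = $b10acdaa0c1d1d
  sorted[1] = 0acdaa0c1d1d$b1
  sorted[2] = 0c1d1d$b10acdaa
  sorted[3] = 10acdaa0c1d1d$b
  sorted[4] = 1d$b10acdaa0c1d
  sorted[5] = 1d1d$b10acdaa0c
  sorted[6] = a0c1d1d$b10acda
  sorted[7] = aa0c1d1d$b10acd
  sorted[8] = acdaa0c1d1d$b10
  sorted[9] = b10acdaa0c1d1d$
  sorted[10] = c1d1d$b10acdaa0
  sorted[11] = cdaa0c1d1d$b10a
  sorted[12] = d$b10acdaa0c1d1
  sorted[13] = d1d$b10acdaa0c1
  sorted[14] = daa0c1d1d$b10ac
sorted[6] = a0c1d1d$b10acda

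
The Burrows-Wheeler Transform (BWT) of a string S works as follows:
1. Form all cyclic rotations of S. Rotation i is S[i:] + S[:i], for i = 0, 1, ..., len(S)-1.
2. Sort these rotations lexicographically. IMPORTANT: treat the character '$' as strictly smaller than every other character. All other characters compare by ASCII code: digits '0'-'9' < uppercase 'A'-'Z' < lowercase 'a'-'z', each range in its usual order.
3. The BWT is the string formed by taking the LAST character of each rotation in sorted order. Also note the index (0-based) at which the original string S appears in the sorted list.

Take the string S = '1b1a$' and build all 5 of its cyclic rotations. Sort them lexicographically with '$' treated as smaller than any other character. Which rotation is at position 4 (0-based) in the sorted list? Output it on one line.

All 5 rotations (rotation i = S[i:]+S[:i]):
  rot[0] = 1b1a$
  rot[1] = b1a$1
  rot[2] = 1a$1b
  rot[3] = a$1b1
  rot[4] = $1b1a
Sorted (with $ < everything):
  sorted[0] = $1b1a
  sorted[1] = 1a$1b
  sorted[2] = 1b1a$
  sorted[3] = a$1b1
  sorted[4] = b1a$1
sorted[4] = b1a$1

Answer: b1a$1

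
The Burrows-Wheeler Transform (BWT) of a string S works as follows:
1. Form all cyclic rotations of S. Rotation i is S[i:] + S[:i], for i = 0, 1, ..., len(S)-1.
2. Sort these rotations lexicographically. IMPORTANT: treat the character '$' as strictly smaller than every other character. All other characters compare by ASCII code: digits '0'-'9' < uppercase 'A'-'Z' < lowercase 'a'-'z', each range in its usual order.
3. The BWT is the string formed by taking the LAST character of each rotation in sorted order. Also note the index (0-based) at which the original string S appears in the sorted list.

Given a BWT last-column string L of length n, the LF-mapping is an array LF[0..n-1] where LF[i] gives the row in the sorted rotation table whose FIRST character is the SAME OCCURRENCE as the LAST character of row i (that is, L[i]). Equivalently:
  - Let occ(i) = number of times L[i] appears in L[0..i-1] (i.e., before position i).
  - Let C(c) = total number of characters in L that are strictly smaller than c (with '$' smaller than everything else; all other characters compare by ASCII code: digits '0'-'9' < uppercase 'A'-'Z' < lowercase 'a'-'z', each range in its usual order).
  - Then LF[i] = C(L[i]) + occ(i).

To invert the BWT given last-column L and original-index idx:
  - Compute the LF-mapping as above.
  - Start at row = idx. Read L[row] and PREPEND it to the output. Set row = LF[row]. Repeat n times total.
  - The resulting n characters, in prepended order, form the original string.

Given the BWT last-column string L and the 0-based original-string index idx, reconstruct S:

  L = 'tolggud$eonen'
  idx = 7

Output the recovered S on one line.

LF mapping: 11 9 6 4 5 12 1 0 2 10 7 3 8
Walk LF starting at row 7, prepending L[row]:
  step 1: row=7, L[7]='$', prepend. Next row=LF[7]=0
  step 2: row=0, L[0]='t', prepend. Next row=LF[0]=11
  step 3: row=11, L[11]='e', prepend. Next row=LF[11]=3
  step 4: row=3, L[3]='g', prepend. Next row=LF[3]=4
  step 5: row=4, L[4]='g', prepend. Next row=LF[4]=5
  step 6: row=5, L[5]='u', prepend. Next row=LF[5]=12
  step 7: row=12, L[12]='n', prepend. Next row=LF[12]=8
  step 8: row=8, L[8]='e', prepend. Next row=LF[8]=2
  step 9: row=2, L[2]='l', prepend. Next row=LF[2]=6
  step 10: row=6, L[6]='d', prepend. Next row=LF[6]=1
  step 11: row=1, L[1]='o', prepend. Next row=LF[1]=9
  step 12: row=9, L[9]='o', prepend. Next row=LF[9]=10
  step 13: row=10, L[10]='n', prepend. Next row=LF[10]=7
Reversed output: noodlenugget$

Answer: noodlenugget$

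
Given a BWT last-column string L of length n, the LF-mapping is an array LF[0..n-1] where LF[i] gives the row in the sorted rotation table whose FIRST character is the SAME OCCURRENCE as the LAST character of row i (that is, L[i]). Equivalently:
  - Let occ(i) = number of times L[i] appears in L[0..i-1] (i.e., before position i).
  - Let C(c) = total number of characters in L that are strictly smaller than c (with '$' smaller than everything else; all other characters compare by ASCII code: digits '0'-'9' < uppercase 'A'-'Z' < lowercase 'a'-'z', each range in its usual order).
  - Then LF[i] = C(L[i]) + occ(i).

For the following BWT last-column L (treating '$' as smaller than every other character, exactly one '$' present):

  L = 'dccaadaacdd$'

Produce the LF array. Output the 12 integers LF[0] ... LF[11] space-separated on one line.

Char counts: '$':1, 'a':4, 'c':3, 'd':4
C (first-col start): C('$')=0, C('a')=1, C('c')=5, C('d')=8
L[0]='d': occ=0, LF[0]=C('d')+0=8+0=8
L[1]='c': occ=0, LF[1]=C('c')+0=5+0=5
L[2]='c': occ=1, LF[2]=C('c')+1=5+1=6
L[3]='a': occ=0, LF[3]=C('a')+0=1+0=1
L[4]='a': occ=1, LF[4]=C('a')+1=1+1=2
L[5]='d': occ=1, LF[5]=C('d')+1=8+1=9
L[6]='a': occ=2, LF[6]=C('a')+2=1+2=3
L[7]='a': occ=3, LF[7]=C('a')+3=1+3=4
L[8]='c': occ=2, LF[8]=C('c')+2=5+2=7
L[9]='d': occ=2, LF[9]=C('d')+2=8+2=10
L[10]='d': occ=3, LF[10]=C('d')+3=8+3=11
L[11]='$': occ=0, LF[11]=C('$')+0=0+0=0

Answer: 8 5 6 1 2 9 3 4 7 10 11 0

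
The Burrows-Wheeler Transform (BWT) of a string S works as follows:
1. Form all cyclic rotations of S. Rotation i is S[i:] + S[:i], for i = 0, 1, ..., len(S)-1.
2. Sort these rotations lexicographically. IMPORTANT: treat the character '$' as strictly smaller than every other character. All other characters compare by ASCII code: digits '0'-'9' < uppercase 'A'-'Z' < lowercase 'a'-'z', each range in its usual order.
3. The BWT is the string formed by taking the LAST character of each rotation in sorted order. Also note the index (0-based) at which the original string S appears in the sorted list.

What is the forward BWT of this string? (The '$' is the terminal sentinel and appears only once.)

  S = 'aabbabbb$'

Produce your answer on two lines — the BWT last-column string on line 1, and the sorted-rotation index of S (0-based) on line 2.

All 9 rotations (rotation i = S[i:]+S[:i]):
  rot[0] = aabbabbb$
  rot[1] = abbabbb$a
  rot[2] = bbabbb$aa
  rot[3] = babbb$aab
  rot[4] = abbb$aabb
  rot[5] = bbb$aabba
  rot[6] = bb$aabbab
  rot[7] = b$aabbabb
  rot[8] = $aabbabbb
Sorted (with $ < everything):
  sorted[0] = $aabbabbb  (last char: 'b')
  sorted[1] = aabbabbb$  (last char: '$')
  sorted[2] = abbabbb$a  (last char: 'a')
  sorted[3] = abbb$aabb  (last char: 'b')
  sorted[4] = b$aabbabb  (last char: 'b')
  sorted[5] = babbb$aab  (last char: 'b')
  sorted[6] = bb$aabbab  (last char: 'b')
  sorted[7] = bbabbb$aa  (last char: 'a')
  sorted[8] = bbb$aabba  (last char: 'a')
Last column: b$abbbbaa
Original string S is at sorted index 1

Answer: b$abbbbaa
1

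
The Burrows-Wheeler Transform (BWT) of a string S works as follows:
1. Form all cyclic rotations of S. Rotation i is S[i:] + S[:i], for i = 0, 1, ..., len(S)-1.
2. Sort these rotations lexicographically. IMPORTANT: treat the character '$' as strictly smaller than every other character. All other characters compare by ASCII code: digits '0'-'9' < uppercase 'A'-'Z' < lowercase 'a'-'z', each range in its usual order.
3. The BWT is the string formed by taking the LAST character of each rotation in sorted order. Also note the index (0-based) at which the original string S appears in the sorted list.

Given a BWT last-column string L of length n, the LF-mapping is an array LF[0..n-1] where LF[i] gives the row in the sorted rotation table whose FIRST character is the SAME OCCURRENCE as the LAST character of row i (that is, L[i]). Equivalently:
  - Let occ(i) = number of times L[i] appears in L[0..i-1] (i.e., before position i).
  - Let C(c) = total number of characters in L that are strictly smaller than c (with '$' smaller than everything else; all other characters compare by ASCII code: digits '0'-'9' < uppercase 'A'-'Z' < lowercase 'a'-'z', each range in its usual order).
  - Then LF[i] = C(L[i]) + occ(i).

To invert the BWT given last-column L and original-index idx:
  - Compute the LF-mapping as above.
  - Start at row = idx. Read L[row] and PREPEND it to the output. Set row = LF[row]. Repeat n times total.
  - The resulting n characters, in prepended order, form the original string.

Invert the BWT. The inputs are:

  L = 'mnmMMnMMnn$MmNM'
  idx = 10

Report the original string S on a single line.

LF mapping: 8 11 9 1 2 12 3 4 13 14 0 5 10 7 6
Walk LF starting at row 10, prepending L[row]:
  step 1: row=10, L[10]='$', prepend. Next row=LF[10]=0
  step 2: row=0, L[0]='m', prepend. Next row=LF[0]=8
  step 3: row=8, L[8]='n', prepend. Next row=LF[8]=13
  step 4: row=13, L[13]='N', prepend. Next row=LF[13]=7
  step 5: row=7, L[7]='M', prepend. Next row=LF[7]=4
  step 6: row=4, L[4]='M', prepend. Next row=LF[4]=2
  step 7: row=2, L[2]='m', prepend. Next row=LF[2]=9
  step 8: row=9, L[9]='n', prepend. Next row=LF[9]=14
  step 9: row=14, L[14]='M', prepend. Next row=LF[14]=6
  step 10: row=6, L[6]='M', prepend. Next row=LF[6]=3
  step 11: row=3, L[3]='M', prepend. Next row=LF[3]=1
  step 12: row=1, L[1]='n', prepend. Next row=LF[1]=11
  step 13: row=11, L[11]='M', prepend. Next row=LF[11]=5
  step 14: row=5, L[5]='n', prepend. Next row=LF[5]=12
  step 15: row=12, L[12]='m', prepend. Next row=LF[12]=10
Reversed output: mnMnMMMnmMMNnm$

Answer: mnMnMMMnmMMNnm$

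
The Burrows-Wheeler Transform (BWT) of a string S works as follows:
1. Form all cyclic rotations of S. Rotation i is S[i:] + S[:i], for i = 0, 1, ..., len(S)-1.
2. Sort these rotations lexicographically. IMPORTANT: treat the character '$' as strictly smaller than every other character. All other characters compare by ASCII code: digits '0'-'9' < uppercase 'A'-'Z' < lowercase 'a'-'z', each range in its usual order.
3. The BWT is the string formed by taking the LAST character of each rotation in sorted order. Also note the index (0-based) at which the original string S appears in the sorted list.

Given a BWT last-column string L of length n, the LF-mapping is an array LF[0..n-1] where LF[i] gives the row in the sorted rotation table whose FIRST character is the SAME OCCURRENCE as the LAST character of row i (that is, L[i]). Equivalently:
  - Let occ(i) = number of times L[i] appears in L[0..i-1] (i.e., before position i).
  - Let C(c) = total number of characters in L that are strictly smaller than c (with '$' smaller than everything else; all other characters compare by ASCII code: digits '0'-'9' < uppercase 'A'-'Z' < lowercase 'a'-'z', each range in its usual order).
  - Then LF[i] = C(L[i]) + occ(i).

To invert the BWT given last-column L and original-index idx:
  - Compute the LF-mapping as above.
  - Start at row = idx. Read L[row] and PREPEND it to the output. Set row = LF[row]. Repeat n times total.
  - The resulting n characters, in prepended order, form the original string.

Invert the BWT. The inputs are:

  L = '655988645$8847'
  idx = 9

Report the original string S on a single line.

LF mapping: 6 3 4 13 9 10 7 1 5 0 11 12 2 8
Walk LF starting at row 9, prepending L[row]:
  step 1: row=9, L[9]='$', prepend. Next row=LF[9]=0
  step 2: row=0, L[0]='6', prepend. Next row=LF[0]=6
  step 3: row=6, L[6]='6', prepend. Next row=LF[6]=7
  step 4: row=7, L[7]='4', prepend. Next row=LF[7]=1
  step 5: row=1, L[1]='5', prepend. Next row=LF[1]=3
  step 6: row=3, L[3]='9', prepend. Next row=LF[3]=13
  step 7: row=13, L[13]='7', prepend. Next row=LF[13]=8
  step 8: row=8, L[8]='5', prepend. Next row=LF[8]=5
  step 9: row=5, L[5]='8', prepend. Next row=LF[5]=10
  step 10: row=10, L[10]='8', prepend. Next row=LF[10]=11
  step 11: row=11, L[11]='8', prepend. Next row=LF[11]=12
  step 12: row=12, L[12]='4', prepend. Next row=LF[12]=2
  step 13: row=2, L[2]='5', prepend. Next row=LF[2]=4
  step 14: row=4, L[4]='8', prepend. Next row=LF[4]=9
Reversed output: 8548885795466$

Answer: 8548885795466$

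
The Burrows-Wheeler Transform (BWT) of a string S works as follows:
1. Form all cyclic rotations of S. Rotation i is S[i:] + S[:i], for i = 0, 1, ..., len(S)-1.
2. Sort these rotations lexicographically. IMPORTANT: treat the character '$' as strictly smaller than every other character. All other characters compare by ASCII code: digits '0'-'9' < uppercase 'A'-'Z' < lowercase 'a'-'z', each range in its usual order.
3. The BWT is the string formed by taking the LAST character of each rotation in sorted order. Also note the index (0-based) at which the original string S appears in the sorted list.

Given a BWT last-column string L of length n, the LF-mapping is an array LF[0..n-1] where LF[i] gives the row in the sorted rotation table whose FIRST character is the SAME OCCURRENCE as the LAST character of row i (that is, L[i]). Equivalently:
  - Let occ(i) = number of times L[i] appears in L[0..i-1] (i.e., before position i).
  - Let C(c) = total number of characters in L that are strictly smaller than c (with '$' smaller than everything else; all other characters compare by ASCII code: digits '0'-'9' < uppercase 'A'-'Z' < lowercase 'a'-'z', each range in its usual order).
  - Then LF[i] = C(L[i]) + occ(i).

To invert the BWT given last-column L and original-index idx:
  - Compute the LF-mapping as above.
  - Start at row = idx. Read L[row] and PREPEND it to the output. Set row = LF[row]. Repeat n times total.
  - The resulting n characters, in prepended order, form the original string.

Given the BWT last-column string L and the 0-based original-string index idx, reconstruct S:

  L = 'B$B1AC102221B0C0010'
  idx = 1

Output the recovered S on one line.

LF mapping: 14 0 15 6 13 17 7 1 10 11 12 8 16 2 18 3 4 9 5
Walk LF starting at row 1, prepending L[row]:
  step 1: row=1, L[1]='$', prepend. Next row=LF[1]=0
  step 2: row=0, L[0]='B', prepend. Next row=LF[0]=14
  step 3: row=14, L[14]='C', prepend. Next row=LF[14]=18
  step 4: row=18, L[18]='0', prepend. Next row=LF[18]=5
  step 5: row=5, L[5]='C', prepend. Next row=LF[5]=17
  step 6: row=17, L[17]='1', prepend. Next row=LF[17]=9
  step 7: row=9, L[9]='2', prepend. Next row=LF[9]=11
  step 8: row=11, L[11]='1', prepend. Next row=LF[11]=8
  step 9: row=8, L[8]='2', prepend. Next row=LF[8]=10
  step 10: row=10, L[10]='2', prepend. Next row=LF[10]=12
  step 11: row=12, L[12]='B', prepend. Next row=LF[12]=16
  step 12: row=16, L[16]='0', prepend. Next row=LF[16]=4
  step 13: row=4, L[4]='A', prepend. Next row=LF[4]=13
  step 14: row=13, L[13]='0', prepend. Next row=LF[13]=2
  step 15: row=2, L[2]='B', prepend. Next row=LF[2]=15
  step 16: row=15, L[15]='0', prepend. Next row=LF[15]=3
  step 17: row=3, L[3]='1', prepend. Next row=LF[3]=6
  step 18: row=6, L[6]='1', prepend. Next row=LF[6]=7
  step 19: row=7, L[7]='0', prepend. Next row=LF[7]=1
Reversed output: 0110B0A0B22121C0CB$

Answer: 0110B0A0B22121C0CB$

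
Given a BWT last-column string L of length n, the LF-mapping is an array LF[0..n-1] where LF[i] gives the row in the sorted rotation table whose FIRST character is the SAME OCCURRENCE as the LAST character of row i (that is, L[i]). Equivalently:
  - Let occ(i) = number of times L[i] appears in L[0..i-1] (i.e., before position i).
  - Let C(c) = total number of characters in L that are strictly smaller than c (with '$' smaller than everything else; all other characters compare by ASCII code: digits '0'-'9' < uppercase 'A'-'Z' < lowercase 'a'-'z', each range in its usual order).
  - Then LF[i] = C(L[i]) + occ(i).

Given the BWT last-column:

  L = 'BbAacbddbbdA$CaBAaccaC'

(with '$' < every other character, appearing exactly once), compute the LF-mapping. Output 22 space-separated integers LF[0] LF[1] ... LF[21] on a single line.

Char counts: '$':1, 'A':3, 'B':2, 'C':2, 'a':4, 'b':4, 'c':3, 'd':3
C (first-col start): C('$')=0, C('A')=1, C('B')=4, C('C')=6, C('a')=8, C('b')=12, C('c')=16, C('d')=19
L[0]='B': occ=0, LF[0]=C('B')+0=4+0=4
L[1]='b': occ=0, LF[1]=C('b')+0=12+0=12
L[2]='A': occ=0, LF[2]=C('A')+0=1+0=1
L[3]='a': occ=0, LF[3]=C('a')+0=8+0=8
L[4]='c': occ=0, LF[4]=C('c')+0=16+0=16
L[5]='b': occ=1, LF[5]=C('b')+1=12+1=13
L[6]='d': occ=0, LF[6]=C('d')+0=19+0=19
L[7]='d': occ=1, LF[7]=C('d')+1=19+1=20
L[8]='b': occ=2, LF[8]=C('b')+2=12+2=14
L[9]='b': occ=3, LF[9]=C('b')+3=12+3=15
L[10]='d': occ=2, LF[10]=C('d')+2=19+2=21
L[11]='A': occ=1, LF[11]=C('A')+1=1+1=2
L[12]='$': occ=0, LF[12]=C('$')+0=0+0=0
L[13]='C': occ=0, LF[13]=C('C')+0=6+0=6
L[14]='a': occ=1, LF[14]=C('a')+1=8+1=9
L[15]='B': occ=1, LF[15]=C('B')+1=4+1=5
L[16]='A': occ=2, LF[16]=C('A')+2=1+2=3
L[17]='a': occ=2, LF[17]=C('a')+2=8+2=10
L[18]='c': occ=1, LF[18]=C('c')+1=16+1=17
L[19]='c': occ=2, LF[19]=C('c')+2=16+2=18
L[20]='a': occ=3, LF[20]=C('a')+3=8+3=11
L[21]='C': occ=1, LF[21]=C('C')+1=6+1=7

Answer: 4 12 1 8 16 13 19 20 14 15 21 2 0 6 9 5 3 10 17 18 11 7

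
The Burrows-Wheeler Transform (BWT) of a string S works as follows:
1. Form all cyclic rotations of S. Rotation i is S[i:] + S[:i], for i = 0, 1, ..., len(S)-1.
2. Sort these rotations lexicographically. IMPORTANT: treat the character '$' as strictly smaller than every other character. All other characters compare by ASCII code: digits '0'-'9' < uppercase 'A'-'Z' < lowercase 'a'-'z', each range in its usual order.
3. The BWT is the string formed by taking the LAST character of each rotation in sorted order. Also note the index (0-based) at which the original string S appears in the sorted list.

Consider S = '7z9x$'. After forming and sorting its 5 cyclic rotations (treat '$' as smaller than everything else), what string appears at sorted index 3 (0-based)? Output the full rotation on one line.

Answer: x$7z9

Derivation:
All 5 rotations (rotation i = S[i:]+S[:i]):
  rot[0] = 7z9x$
  rot[1] = z9x$7
  rot[2] = 9x$7z
  rot[3] = x$7z9
  rot[4] = $7z9x
Sorted (with $ < everything):
  sorted[0] = $7z9x
  sorted[1] = 7z9x$
  sorted[2] = 9x$7z
  sorted[3] = x$7z9
  sorted[4] = z9x$7
sorted[3] = x$7z9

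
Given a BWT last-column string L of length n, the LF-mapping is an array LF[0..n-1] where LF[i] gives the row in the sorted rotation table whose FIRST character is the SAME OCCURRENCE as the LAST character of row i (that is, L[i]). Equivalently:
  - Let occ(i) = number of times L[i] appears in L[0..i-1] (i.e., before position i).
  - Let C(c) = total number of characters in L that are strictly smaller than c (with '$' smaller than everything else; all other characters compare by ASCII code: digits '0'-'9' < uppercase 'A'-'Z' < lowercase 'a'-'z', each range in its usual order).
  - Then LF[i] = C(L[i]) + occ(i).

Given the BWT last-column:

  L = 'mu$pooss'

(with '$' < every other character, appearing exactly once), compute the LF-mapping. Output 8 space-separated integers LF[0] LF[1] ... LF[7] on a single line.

Answer: 1 7 0 4 2 3 5 6

Derivation:
Char counts: '$':1, 'm':1, 'o':2, 'p':1, 's':2, 'u':1
C (first-col start): C('$')=0, C('m')=1, C('o')=2, C('p')=4, C('s')=5, C('u')=7
L[0]='m': occ=0, LF[0]=C('m')+0=1+0=1
L[1]='u': occ=0, LF[1]=C('u')+0=7+0=7
L[2]='$': occ=0, LF[2]=C('$')+0=0+0=0
L[3]='p': occ=0, LF[3]=C('p')+0=4+0=4
L[4]='o': occ=0, LF[4]=C('o')+0=2+0=2
L[5]='o': occ=1, LF[5]=C('o')+1=2+1=3
L[6]='s': occ=0, LF[6]=C('s')+0=5+0=5
L[7]='s': occ=1, LF[7]=C('s')+1=5+1=6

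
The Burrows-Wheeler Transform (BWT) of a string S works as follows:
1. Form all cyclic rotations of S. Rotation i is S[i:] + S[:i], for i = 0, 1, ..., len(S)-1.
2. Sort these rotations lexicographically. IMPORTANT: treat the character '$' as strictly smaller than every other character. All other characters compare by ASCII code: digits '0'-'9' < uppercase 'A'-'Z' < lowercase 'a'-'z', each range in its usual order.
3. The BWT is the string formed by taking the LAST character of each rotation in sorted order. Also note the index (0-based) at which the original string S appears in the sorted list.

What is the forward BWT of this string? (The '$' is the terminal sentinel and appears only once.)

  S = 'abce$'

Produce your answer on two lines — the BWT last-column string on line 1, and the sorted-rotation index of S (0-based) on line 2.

Answer: e$abc
1

Derivation:
All 5 rotations (rotation i = S[i:]+S[:i]):
  rot[0] = abce$
  rot[1] = bce$a
  rot[2] = ce$ab
  rot[3] = e$abc
  rot[4] = $abce
Sorted (with $ < everything):
  sorted[0] = $abce  (last char: 'e')
  sorted[1] = abce$  (last char: '$')
  sorted[2] = bce$a  (last char: 'a')
  sorted[3] = ce$ab  (last char: 'b')
  sorted[4] = e$abc  (last char: 'c')
Last column: e$abc
Original string S is at sorted index 1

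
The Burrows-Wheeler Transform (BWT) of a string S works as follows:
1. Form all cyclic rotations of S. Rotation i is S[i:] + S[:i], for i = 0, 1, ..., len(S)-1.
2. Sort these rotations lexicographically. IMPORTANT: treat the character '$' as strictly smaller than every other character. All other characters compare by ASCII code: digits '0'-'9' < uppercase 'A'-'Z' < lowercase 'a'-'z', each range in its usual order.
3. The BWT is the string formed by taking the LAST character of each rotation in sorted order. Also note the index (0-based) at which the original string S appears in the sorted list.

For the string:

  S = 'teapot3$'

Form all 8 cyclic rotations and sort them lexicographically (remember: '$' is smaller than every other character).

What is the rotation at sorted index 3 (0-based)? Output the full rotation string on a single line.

All 8 rotations (rotation i = S[i:]+S[:i]):
  rot[0] = teapot3$
  rot[1] = eapot3$t
  rot[2] = apot3$te
  rot[3] = pot3$tea
  rot[4] = ot3$teap
  rot[5] = t3$teapo
  rot[6] = 3$teapot
  rot[7] = $teapot3
Sorted (with $ < everything):
  sorted[0] = $teapot3
  sorted[1] = 3$teapot
  sorted[2] = apot3$te
  sorted[3] = eapot3$t
  sorted[4] = ot3$teap
  sorted[5] = pot3$tea
  sorted[6] = t3$teapo
  sorted[7] = teapot3$
sorted[3] = eapot3$t

Answer: eapot3$t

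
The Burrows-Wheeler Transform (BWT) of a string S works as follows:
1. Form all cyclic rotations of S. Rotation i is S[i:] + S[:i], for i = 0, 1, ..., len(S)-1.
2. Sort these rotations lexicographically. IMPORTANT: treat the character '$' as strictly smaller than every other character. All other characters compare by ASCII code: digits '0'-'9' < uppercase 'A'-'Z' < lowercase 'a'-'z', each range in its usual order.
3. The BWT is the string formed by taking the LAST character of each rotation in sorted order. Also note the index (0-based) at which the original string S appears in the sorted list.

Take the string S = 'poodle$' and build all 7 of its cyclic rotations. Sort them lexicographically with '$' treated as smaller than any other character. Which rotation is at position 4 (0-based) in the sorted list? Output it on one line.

Answer: odle$po

Derivation:
All 7 rotations (rotation i = S[i:]+S[:i]):
  rot[0] = poodle$
  rot[1] = oodle$p
  rot[2] = odle$po
  rot[3] = dle$poo
  rot[4] = le$pood
  rot[5] = e$poodl
  rot[6] = $poodle
Sorted (with $ < everything):
  sorted[0] = $poodle
  sorted[1] = dle$poo
  sorted[2] = e$poodl
  sorted[3] = le$pood
  sorted[4] = odle$po
  sorted[5] = oodle$p
  sorted[6] = poodle$
sorted[4] = odle$po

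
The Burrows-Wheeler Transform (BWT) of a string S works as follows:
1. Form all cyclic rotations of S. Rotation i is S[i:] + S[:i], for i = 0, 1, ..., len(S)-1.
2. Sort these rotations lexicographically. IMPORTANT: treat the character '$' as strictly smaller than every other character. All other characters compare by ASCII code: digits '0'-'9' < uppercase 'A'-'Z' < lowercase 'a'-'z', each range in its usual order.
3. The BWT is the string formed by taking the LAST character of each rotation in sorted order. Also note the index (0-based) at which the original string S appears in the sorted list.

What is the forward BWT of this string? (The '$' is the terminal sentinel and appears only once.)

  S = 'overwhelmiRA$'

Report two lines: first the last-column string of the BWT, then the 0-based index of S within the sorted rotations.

Answer: ARihvwmel$eor
9

Derivation:
All 13 rotations (rotation i = S[i:]+S[:i]):
  rot[0] = overwhelmiRA$
  rot[1] = verwhelmiRA$o
  rot[2] = erwhelmiRA$ov
  rot[3] = rwhelmiRA$ove
  rot[4] = whelmiRA$over
  rot[5] = helmiRA$overw
  rot[6] = elmiRA$overwh
  rot[7] = lmiRA$overwhe
  rot[8] = miRA$overwhel
  rot[9] = iRA$overwhelm
  rot[10] = RA$overwhelmi
  rot[11] = A$overwhelmiR
  rot[12] = $overwhelmiRA
Sorted (with $ < everything):
  sorted[0] = $overwhelmiRA  (last char: 'A')
  sorted[1] = A$overwhelmiR  (last char: 'R')
  sorted[2] = RA$overwhelmi  (last char: 'i')
  sorted[3] = elmiRA$overwh  (last char: 'h')
  sorted[4] = erwhelmiRA$ov  (last char: 'v')
  sorted[5] = helmiRA$overw  (last char: 'w')
  sorted[6] = iRA$overwhelm  (last char: 'm')
  sorted[7] = lmiRA$overwhe  (last char: 'e')
  sorted[8] = miRA$overwhel  (last char: 'l')
  sorted[9] = overwhelmiRA$  (last char: '$')
  sorted[10] = rwhelmiRA$ove  (last char: 'e')
  sorted[11] = verwhelmiRA$o  (last char: 'o')
  sorted[12] = whelmiRA$over  (last char: 'r')
Last column: ARihvwmel$eor
Original string S is at sorted index 9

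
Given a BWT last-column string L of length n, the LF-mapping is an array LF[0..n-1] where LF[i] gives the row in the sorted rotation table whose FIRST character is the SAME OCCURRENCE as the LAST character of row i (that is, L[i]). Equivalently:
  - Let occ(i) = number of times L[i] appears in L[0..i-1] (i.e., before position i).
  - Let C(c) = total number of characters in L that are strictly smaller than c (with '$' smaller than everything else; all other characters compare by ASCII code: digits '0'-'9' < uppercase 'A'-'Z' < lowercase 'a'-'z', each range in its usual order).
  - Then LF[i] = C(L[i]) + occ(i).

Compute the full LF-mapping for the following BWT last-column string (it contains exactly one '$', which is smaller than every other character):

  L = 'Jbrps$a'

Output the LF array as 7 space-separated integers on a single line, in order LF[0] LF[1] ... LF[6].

Answer: 1 3 5 4 6 0 2

Derivation:
Char counts: '$':1, 'J':1, 'a':1, 'b':1, 'p':1, 'r':1, 's':1
C (first-col start): C('$')=0, C('J')=1, C('a')=2, C('b')=3, C('p')=4, C('r')=5, C('s')=6
L[0]='J': occ=0, LF[0]=C('J')+0=1+0=1
L[1]='b': occ=0, LF[1]=C('b')+0=3+0=3
L[2]='r': occ=0, LF[2]=C('r')+0=5+0=5
L[3]='p': occ=0, LF[3]=C('p')+0=4+0=4
L[4]='s': occ=0, LF[4]=C('s')+0=6+0=6
L[5]='$': occ=0, LF[5]=C('$')+0=0+0=0
L[6]='a': occ=0, LF[6]=C('a')+0=2+0=2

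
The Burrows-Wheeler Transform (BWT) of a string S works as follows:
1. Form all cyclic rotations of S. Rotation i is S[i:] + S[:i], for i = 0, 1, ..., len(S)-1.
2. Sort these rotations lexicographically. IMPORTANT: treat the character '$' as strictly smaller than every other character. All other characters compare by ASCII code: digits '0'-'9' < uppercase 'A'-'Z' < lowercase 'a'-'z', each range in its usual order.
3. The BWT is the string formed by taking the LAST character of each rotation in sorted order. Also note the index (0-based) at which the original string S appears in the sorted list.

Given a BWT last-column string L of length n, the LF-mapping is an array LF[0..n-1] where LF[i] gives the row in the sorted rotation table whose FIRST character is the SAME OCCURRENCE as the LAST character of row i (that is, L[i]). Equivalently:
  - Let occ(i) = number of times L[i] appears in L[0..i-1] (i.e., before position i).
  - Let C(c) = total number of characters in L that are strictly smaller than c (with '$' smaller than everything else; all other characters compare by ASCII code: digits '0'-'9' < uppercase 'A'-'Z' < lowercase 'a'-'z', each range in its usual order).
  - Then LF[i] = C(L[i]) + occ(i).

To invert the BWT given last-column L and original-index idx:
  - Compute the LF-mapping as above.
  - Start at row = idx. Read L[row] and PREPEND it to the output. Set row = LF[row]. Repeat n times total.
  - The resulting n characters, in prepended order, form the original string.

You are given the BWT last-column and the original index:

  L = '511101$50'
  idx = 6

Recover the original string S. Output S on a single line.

LF mapping: 7 3 4 5 1 6 0 8 2
Walk LF starting at row 6, prepending L[row]:
  step 1: row=6, L[6]='$', prepend. Next row=LF[6]=0
  step 2: row=0, L[0]='5', prepend. Next row=LF[0]=7
  step 3: row=7, L[7]='5', prepend. Next row=LF[7]=8
  step 4: row=8, L[8]='0', prepend. Next row=LF[8]=2
  step 5: row=2, L[2]='1', prepend. Next row=LF[2]=4
  step 6: row=4, L[4]='0', prepend. Next row=LF[4]=1
  step 7: row=1, L[1]='1', prepend. Next row=LF[1]=3
  step 8: row=3, L[3]='1', prepend. Next row=LF[3]=5
  step 9: row=5, L[5]='1', prepend. Next row=LF[5]=6
Reversed output: 11101055$

Answer: 11101055$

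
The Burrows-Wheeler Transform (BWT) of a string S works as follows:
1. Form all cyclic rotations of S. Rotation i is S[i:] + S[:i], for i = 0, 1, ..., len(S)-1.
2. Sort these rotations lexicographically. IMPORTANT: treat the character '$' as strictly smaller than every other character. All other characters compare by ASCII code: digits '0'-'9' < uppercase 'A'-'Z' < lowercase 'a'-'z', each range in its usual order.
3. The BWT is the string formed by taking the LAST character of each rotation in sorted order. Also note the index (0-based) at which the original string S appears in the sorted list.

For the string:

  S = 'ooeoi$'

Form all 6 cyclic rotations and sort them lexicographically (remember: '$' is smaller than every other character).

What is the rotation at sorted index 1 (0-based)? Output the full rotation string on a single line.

All 6 rotations (rotation i = S[i:]+S[:i]):
  rot[0] = ooeoi$
  rot[1] = oeoi$o
  rot[2] = eoi$oo
  rot[3] = oi$ooe
  rot[4] = i$ooeo
  rot[5] = $ooeoi
Sorted (with $ < everything):
  sorted[0] = $ooeoi
  sorted[1] = eoi$oo
  sorted[2] = i$ooeo
  sorted[3] = oeoi$o
  sorted[4] = oi$ooe
  sorted[5] = ooeoi$
sorted[1] = eoi$oo

Answer: eoi$oo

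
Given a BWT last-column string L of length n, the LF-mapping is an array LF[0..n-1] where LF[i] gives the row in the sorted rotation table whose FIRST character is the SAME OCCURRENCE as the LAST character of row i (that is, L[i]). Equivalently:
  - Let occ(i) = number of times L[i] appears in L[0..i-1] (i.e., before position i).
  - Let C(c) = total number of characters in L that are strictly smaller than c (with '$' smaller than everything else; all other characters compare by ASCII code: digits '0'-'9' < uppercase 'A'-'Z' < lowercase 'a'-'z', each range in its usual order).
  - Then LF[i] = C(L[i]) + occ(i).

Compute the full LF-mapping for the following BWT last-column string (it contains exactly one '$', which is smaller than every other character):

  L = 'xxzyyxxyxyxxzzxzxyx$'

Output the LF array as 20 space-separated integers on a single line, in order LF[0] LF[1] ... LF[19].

Answer: 1 2 16 11 12 3 4 13 5 14 6 7 17 18 8 19 9 15 10 0

Derivation:
Char counts: '$':1, 'x':10, 'y':5, 'z':4
C (first-col start): C('$')=0, C('x')=1, C('y')=11, C('z')=16
L[0]='x': occ=0, LF[0]=C('x')+0=1+0=1
L[1]='x': occ=1, LF[1]=C('x')+1=1+1=2
L[2]='z': occ=0, LF[2]=C('z')+0=16+0=16
L[3]='y': occ=0, LF[3]=C('y')+0=11+0=11
L[4]='y': occ=1, LF[4]=C('y')+1=11+1=12
L[5]='x': occ=2, LF[5]=C('x')+2=1+2=3
L[6]='x': occ=3, LF[6]=C('x')+3=1+3=4
L[7]='y': occ=2, LF[7]=C('y')+2=11+2=13
L[8]='x': occ=4, LF[8]=C('x')+4=1+4=5
L[9]='y': occ=3, LF[9]=C('y')+3=11+3=14
L[10]='x': occ=5, LF[10]=C('x')+5=1+5=6
L[11]='x': occ=6, LF[11]=C('x')+6=1+6=7
L[12]='z': occ=1, LF[12]=C('z')+1=16+1=17
L[13]='z': occ=2, LF[13]=C('z')+2=16+2=18
L[14]='x': occ=7, LF[14]=C('x')+7=1+7=8
L[15]='z': occ=3, LF[15]=C('z')+3=16+3=19
L[16]='x': occ=8, LF[16]=C('x')+8=1+8=9
L[17]='y': occ=4, LF[17]=C('y')+4=11+4=15
L[18]='x': occ=9, LF[18]=C('x')+9=1+9=10
L[19]='$': occ=0, LF[19]=C('$')+0=0+0=0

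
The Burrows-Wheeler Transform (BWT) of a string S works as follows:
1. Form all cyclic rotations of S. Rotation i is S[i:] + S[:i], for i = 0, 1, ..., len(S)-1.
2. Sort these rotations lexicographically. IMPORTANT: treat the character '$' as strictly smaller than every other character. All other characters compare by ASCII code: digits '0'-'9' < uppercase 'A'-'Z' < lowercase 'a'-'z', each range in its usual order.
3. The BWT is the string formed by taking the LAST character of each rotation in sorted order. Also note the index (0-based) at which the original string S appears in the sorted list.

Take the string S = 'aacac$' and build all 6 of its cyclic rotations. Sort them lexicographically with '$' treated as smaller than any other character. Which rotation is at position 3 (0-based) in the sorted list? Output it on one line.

All 6 rotations (rotation i = S[i:]+S[:i]):
  rot[0] = aacac$
  rot[1] = acac$a
  rot[2] = cac$aa
  rot[3] = ac$aac
  rot[4] = c$aaca
  rot[5] = $aacac
Sorted (with $ < everything):
  sorted[0] = $aacac
  sorted[1] = aacac$
  sorted[2] = ac$aac
  sorted[3] = acac$a
  sorted[4] = c$aaca
  sorted[5] = cac$aa
sorted[3] = acac$a

Answer: acac$a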